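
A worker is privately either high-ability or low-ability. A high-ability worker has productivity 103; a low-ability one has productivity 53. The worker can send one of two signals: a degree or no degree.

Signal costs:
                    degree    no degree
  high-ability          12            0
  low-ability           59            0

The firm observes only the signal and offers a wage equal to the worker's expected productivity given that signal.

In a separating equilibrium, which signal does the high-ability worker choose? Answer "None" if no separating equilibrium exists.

Try high-ability → degree, low-ability → no degree:
  If types separate, degree earns payment 103 and no degree earns 53.
  High-ability: degree gives 103 − 12 = 91; no degree gives 53 − 0 = 53. No deviation. ✓
  Low-ability: no degree gives 53 − 0 = 53; degree gives 103 − 59 = 44. No deviation. ✓
Both hold — the high-ability type sends degree.

degree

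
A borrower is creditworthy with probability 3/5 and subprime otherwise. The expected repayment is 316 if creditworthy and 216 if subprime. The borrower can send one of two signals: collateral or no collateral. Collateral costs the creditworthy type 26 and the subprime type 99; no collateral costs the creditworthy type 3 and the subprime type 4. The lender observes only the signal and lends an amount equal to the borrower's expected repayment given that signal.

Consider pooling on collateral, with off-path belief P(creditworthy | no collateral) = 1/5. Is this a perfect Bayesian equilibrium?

At the pooled signal (collateral) the lender holds the prior 3/5 and pays 3/5·316 + 2/5·216 = 276. Off-path (no collateral) belief 1/5 gives 1/5·316 + 4/5·216 = 236.
Creditworthy: collateral gives 276 − 26 = 250; no collateral gives 236 − 3 = 233. Stays. ✓
Subprime: collateral gives 276 − 99 = 177; no collateral gives 236 − 4 = 232. Deviates. ✗

No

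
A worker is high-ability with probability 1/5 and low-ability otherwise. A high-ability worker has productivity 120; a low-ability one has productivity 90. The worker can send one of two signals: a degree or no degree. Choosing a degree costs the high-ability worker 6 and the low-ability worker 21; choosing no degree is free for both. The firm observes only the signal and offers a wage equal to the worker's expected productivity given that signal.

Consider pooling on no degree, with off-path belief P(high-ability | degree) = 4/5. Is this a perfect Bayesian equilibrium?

On the equilibrium path (no degree) the firm holds the prior 1/5 and pays 1/5·120 + 4/5·90 = 96. Off-path (degree) belief 4/5 gives 4/5·120 + 1/5·90 = 114.
High-ability: no degree gives 96 − 0 = 96; degree gives 114 − 6 = 108. Deviates. ✗
Low-ability: no degree gives 96 − 0 = 96; degree gives 114 − 21 = 93. Stays. ✓

No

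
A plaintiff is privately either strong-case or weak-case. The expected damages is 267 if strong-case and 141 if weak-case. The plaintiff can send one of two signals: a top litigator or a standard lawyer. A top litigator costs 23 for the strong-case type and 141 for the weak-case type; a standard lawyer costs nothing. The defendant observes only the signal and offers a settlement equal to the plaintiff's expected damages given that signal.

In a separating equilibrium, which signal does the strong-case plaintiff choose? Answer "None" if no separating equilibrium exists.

top litigator

Try strong-case → top litigator, weak-case → standard lawyer:
  Under separation the defendant infers type exactly: top litigator → strong-case (pays 267), standard lawyer → weak-case (pays 141).
  Strong-case: top litigator gives 267 − 23 = 244; standard lawyer gives 141 − 0 = 141. No deviation. ✓
  Weak-case: standard lawyer gives 141 − 0 = 141; top litigator gives 267 − 141 = 126. No deviation. ✓
Both hold — the strong-case type sends top litigator.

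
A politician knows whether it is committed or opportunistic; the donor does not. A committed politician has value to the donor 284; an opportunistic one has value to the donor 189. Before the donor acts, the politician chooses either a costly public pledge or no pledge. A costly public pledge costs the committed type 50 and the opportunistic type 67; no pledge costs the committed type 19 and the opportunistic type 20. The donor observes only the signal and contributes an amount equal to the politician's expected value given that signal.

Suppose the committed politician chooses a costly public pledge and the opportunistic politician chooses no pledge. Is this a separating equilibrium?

No

Under separation the donor infers type exactly: pledge → committed (pays 284), no pledge → opportunistic (pays 189).
Committed: pledge gives 284 − 50 = 234; no pledge gives 189 − 19 = 170. No deviation. ✓
Opportunistic: no pledge gives 189 − 20 = 169; pledge gives 284 − 67 = 217. Would deviate. ✗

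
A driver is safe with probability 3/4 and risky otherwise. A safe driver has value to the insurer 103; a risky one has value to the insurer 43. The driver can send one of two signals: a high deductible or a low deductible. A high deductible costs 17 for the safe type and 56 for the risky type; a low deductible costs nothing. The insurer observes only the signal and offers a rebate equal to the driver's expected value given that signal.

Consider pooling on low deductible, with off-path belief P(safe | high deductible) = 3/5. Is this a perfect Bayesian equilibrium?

Yes

On the equilibrium path (low deductible) the insurer holds the prior 3/4 and pays 3/4·103 + 1/4·43 = 88. Off-path (high deductible) belief 3/5 gives 3/5·103 + 2/5·43 = 79.
Safe: low deductible gives 88 − 0 = 88; high deductible gives 79 − 17 = 62. Stays. ✓
Risky: low deductible gives 88 − 0 = 88; high deductible gives 79 − 56 = 23. Stays. ✓
Beliefs are Bayes-consistent on-path and both types best-respond.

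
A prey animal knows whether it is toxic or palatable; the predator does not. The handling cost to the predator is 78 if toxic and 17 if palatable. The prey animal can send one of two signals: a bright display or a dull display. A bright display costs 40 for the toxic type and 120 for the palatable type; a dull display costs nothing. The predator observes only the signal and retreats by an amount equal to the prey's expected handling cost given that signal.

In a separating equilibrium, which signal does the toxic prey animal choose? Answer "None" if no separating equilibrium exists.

bright display

Try toxic → bright display, palatable → dull display:
  If types separate, bright display earns payment 78 and dull display earns 17.
  Toxic: bright display gives 78 − 40 = 38; dull display gives 17 − 0 = 17. No deviation. ✓
  Palatable: dull display gives 17 − 0 = 17; bright display gives 78 − 120 = -42. No deviation. ✓
Both hold — the toxic type sends bright display.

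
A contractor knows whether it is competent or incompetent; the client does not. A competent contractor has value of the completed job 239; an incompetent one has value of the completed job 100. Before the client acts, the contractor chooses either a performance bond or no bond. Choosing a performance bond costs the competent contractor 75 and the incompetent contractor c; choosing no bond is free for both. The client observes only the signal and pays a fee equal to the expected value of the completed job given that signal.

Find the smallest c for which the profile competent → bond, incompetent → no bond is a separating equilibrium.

Under separation: bond → competent (pays 239); no bond → incompetent (pays 100).
Competent: 239 − 75 = 164 ≥ 100 − 0 = 100. Holds regardless of c. ✓
Incompetent: 100 − 0 ≥ 239 − c, so c ≥ 239 − 100 = 139.

139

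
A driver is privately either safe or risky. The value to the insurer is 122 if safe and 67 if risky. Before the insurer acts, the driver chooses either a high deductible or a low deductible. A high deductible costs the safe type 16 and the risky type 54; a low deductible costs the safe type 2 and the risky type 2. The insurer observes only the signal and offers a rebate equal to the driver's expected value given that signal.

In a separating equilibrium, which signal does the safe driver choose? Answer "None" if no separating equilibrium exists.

None

Try safe → high deductible, risky → low deductible:
  Under separation the insurer infers type exactly: high deductible → safe (pays 122), low deductible → risky (pays 67).
  Safe: high deductible gives 122 − 16 = 106; low deductible gives 67 − 2 = 65. No deviation. ✓
  Risky: low deductible gives 67 − 2 = 65; high deductible gives 122 − 54 = 68. Would deviate. ✗
Try safe → low deductible, risky → high deductible:
  Under separation the insurer infers type exactly: low deductible → safe (pays 122), high deductible → risky (pays 67).
  Safe: low deductible gives 122 − 2 = 120; high deductible gives 67 − 16 = 51. No deviation. ✓
  Risky: high deductible gives 67 − 54 = 13; low deductible gives 122 − 2 = 120. Would deviate. ✗
Neither assignment is incentive-compatible.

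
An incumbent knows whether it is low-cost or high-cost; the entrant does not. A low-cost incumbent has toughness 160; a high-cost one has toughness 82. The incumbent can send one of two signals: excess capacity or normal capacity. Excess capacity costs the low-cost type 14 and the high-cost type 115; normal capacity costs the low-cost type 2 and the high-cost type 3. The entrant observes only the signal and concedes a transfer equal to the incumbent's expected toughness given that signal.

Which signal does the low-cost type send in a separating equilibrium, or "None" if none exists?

Try low-cost → excess capacity, high-cost → normal capacity:
  If types separate, excess capacity earns payment 160 and normal capacity earns 82.
  Low-cost: excess capacity gives 160 − 14 = 146; normal capacity gives 82 − 2 = 80. No deviation. ✓
  High-cost: normal capacity gives 82 − 3 = 79; excess capacity gives 160 − 115 = 45. No deviation. ✓
Both hold — the low-cost type sends excess capacity.

excess capacity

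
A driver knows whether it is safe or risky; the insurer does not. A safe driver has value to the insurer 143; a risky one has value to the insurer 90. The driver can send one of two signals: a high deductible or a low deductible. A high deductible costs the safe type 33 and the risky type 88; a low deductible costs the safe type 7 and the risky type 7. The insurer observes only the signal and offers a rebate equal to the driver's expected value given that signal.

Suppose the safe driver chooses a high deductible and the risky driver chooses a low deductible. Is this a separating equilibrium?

Under separation the insurer infers type exactly: high deductible → safe (pays 143), low deductible → risky (pays 90).
Safe: high deductible gives 143 − 33 = 110; low deductible gives 90 − 7 = 83. No deviation. ✓
Risky: low deductible gives 90 − 7 = 83; high deductible gives 143 − 88 = 55. No deviation. ✓
Neither type gains from mimicking the other.

Yes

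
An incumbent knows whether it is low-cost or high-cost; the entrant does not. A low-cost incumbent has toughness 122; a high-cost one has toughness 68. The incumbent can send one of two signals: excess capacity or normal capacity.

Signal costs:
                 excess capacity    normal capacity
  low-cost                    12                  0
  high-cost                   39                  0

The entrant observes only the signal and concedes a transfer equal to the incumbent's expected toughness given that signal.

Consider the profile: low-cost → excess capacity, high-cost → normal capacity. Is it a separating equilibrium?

If types separate, excess capacity earns payment 122 and normal capacity earns 68.
Low-cost: excess capacity gives 122 − 12 = 110; normal capacity gives 68 − 0 = 68. No deviation. ✓
High-cost: normal capacity gives 68 − 0 = 68; excess capacity gives 122 − 39 = 83. Would deviate. ✗

No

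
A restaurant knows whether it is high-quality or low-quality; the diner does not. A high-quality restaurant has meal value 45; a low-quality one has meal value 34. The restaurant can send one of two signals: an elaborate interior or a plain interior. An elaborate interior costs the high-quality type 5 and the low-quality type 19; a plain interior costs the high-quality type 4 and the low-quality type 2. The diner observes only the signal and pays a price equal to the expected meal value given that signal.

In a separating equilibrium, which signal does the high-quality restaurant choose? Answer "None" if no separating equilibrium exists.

elaborate interior

Try high-quality → elaborate interior, low-quality → plain interior:
  If types separate, elaborate interior earns payment 45 and plain interior earns 34.
  High-quality: elaborate interior gives 45 − 5 = 40; plain interior gives 34 − 4 = 30. No deviation. ✓
  Low-quality: plain interior gives 34 − 2 = 32; elaborate interior gives 45 − 19 = 26. No deviation. ✓
Both hold — the high-quality type sends elaborate interior.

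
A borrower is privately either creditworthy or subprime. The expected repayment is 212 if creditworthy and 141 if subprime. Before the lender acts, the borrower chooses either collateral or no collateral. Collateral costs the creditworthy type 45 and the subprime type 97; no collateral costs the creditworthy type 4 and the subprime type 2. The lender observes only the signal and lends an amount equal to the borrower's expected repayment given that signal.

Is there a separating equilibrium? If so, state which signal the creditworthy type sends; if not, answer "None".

Try creditworthy → collateral, subprime → no collateral:
  If types separate, collateral earns payment 212 and no collateral earns 141.
  Creditworthy: collateral gives 212 − 45 = 167; no collateral gives 141 − 4 = 137. No deviation. ✓
  Subprime: no collateral gives 141 − 2 = 139; collateral gives 212 − 97 = 115. No deviation. ✓
Both hold — the creditworthy type sends collateral.

collateral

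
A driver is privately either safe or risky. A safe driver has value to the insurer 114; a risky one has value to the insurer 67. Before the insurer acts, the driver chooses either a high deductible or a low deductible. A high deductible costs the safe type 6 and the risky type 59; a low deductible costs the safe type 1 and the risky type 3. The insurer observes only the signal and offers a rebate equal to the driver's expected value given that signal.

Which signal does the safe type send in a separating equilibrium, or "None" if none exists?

high deductible

Try safe → high deductible, risky → low deductible:
  Under separation the insurer infers type exactly: high deductible → safe (pays 114), low deductible → risky (pays 67).
  Safe: high deductible gives 114 − 6 = 108; low deductible gives 67 − 1 = 66. No deviation. ✓
  Risky: low deductible gives 67 − 3 = 64; high deductible gives 114 − 59 = 55. No deviation. ✓
Both hold — the safe type sends high deductible.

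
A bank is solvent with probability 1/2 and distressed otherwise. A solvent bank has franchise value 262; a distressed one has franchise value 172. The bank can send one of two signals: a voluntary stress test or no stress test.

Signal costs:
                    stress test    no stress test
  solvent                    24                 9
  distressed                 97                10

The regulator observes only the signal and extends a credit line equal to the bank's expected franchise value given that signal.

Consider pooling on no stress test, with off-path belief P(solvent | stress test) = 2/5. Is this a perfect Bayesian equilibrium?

Yes

At the pooled signal (no stress test) the regulator holds the prior 1/2 and pays 1/2·262 + 1/2·172 = 217. Off-path (stress test) belief 2/5 gives 2/5·262 + 3/5·172 = 208.
Solvent: no stress test gives 217 − 9 = 208; stress test gives 208 − 24 = 184. Stays. ✓
Distressed: no stress test gives 217 − 10 = 207; stress test gives 208 − 97 = 111. Stays. ✓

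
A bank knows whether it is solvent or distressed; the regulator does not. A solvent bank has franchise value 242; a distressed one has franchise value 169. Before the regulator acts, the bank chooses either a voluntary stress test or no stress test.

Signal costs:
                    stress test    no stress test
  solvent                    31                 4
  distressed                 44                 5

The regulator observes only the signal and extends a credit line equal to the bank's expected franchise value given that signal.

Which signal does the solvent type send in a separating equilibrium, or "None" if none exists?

Try solvent → stress test, distressed → no stress test:
  Under separation the regulator infers type exactly: stress test → solvent (pays 242), no stress test → distressed (pays 169).
  Solvent: stress test gives 242 − 31 = 211; no stress test gives 169 − 4 = 165. No deviation. ✓
  Distressed: no stress test gives 169 − 5 = 164; stress test gives 242 − 44 = 198. Would deviate. ✗
Try solvent → no stress test, distressed → stress test:
  Under separation the regulator infers type exactly: no stress test → solvent (pays 242), stress test → distressed (pays 169).
  Solvent: no stress test gives 242 − 4 = 238; stress test gives 169 − 31 = 138. No deviation. ✓
  Distressed: stress test gives 169 − 44 = 125; no stress test gives 242 − 5 = 237. Would deviate. ✗
Neither assignment is incentive-compatible.

None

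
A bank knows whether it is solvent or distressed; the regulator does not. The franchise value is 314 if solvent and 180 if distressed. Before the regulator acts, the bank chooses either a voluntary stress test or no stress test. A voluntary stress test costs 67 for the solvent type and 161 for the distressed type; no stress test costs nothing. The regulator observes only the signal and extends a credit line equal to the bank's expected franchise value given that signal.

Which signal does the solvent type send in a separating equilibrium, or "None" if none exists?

Try solvent → stress test, distressed → no stress test:
  If types separate, stress test earns payment 314 and no stress test earns 180.
  Solvent: stress test gives 314 − 67 = 247; no stress test gives 180 − 0 = 180. No deviation. ✓
  Distressed: no stress test gives 180 − 0 = 180; stress test gives 314 − 161 = 153. No deviation. ✓
Both hold — the solvent type sends stress test.

stress test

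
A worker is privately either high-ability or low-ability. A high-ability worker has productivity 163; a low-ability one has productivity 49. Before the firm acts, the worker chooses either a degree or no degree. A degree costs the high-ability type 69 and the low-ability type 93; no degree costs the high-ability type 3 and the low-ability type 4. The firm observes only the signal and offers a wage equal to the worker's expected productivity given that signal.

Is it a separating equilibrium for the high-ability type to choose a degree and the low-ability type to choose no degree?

If types separate, degree earns payment 163 and no degree earns 49.
High-ability: degree gives 163 − 69 = 94; no degree gives 49 − 3 = 46. No deviation. ✓
Low-ability: no degree gives 49 − 4 = 45; degree gives 163 − 93 = 70. Would deviate. ✗

No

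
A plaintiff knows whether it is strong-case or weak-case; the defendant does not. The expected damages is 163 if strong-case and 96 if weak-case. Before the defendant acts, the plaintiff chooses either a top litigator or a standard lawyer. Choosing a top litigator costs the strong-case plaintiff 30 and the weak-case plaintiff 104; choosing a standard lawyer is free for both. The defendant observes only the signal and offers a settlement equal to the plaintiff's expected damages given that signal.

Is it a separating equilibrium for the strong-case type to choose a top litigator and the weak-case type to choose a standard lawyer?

Yes

If types separate, top litigator earns payment 163 and standard lawyer earns 96.
Strong-case: top litigator gives 163 − 30 = 133; standard lawyer gives 96 − 0 = 96. No deviation. ✓
Weak-case: standard lawyer gives 96 − 0 = 96; top litigator gives 163 − 104 = 59. No deviation. ✓
Neither type gains from mimicking the other.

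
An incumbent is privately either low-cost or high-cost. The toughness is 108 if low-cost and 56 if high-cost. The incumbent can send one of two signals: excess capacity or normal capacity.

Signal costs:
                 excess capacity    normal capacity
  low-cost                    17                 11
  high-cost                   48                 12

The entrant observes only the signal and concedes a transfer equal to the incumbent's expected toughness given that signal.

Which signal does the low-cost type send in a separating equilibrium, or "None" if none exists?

None

Try low-cost → excess capacity, high-cost → normal capacity:
  If types separate, excess capacity earns payment 108 and normal capacity earns 56.
  Low-cost: excess capacity gives 108 − 17 = 91; normal capacity gives 56 − 11 = 45. No deviation. ✓
  High-cost: normal capacity gives 56 − 12 = 44; excess capacity gives 108 − 48 = 60. Would deviate. ✗
Try low-cost → normal capacity, high-cost → excess capacity:
  If types separate, normal capacity earns payment 108 and excess capacity earns 56.
  Low-cost: normal capacity gives 108 − 11 = 97; excess capacity gives 56 − 17 = 39. No deviation. ✓
  High-cost: excess capacity gives 56 − 48 = 8; normal capacity gives 108 − 12 = 96. Would deviate. ✗
Neither assignment is incentive-compatible.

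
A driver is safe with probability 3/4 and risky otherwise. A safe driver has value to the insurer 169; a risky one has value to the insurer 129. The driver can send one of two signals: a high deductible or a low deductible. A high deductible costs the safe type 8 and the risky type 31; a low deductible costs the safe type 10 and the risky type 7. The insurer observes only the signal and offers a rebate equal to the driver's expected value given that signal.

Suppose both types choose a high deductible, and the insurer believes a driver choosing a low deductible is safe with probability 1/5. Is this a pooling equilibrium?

At the pooled signal (high deductible) the insurer holds the prior 3/4 and pays 3/4·169 + 1/4·129 = 159. Off-path (low deductible) belief 1/5 gives 1/5·169 + 4/5·129 = 137.
Safe: high deductible gives 159 − 8 = 151; low deductible gives 137 − 10 = 127. Stays. ✓
Risky: high deductible gives 159 − 31 = 128; low deductible gives 137 − 7 = 130. Deviates. ✗

No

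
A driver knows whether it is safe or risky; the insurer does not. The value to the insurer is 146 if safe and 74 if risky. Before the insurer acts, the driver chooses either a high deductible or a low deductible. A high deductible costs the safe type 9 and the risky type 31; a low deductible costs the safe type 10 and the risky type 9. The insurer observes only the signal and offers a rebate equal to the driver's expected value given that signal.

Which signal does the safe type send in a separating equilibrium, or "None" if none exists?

None

Try safe → high deductible, risky → low deductible:
  If types separate, high deductible earns payment 146 and low deductible earns 74.
  Safe: high deductible gives 146 − 9 = 137; low deductible gives 74 − 10 = 64. No deviation. ✓
  Risky: low deductible gives 74 − 9 = 65; high deductible gives 146 − 31 = 115. Would deviate. ✗
Try safe → low deductible, risky → high deductible:
  If types separate, low deductible earns payment 146 and high deductible earns 74.
  Safe: low deductible gives 146 − 10 = 136; high deductible gives 74 − 9 = 65. No deviation. ✓
  Risky: high deductible gives 74 − 31 = 43; low deductible gives 146 − 9 = 137. Would deviate. ✗
Neither assignment is incentive-compatible.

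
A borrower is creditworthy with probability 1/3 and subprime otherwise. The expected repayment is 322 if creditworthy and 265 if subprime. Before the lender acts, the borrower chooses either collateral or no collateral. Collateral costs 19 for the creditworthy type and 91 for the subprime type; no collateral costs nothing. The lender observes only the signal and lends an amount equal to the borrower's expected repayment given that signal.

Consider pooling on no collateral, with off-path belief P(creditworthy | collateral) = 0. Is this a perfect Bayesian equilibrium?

Yes

On the equilibrium path (no collateral) the lender holds the prior 1/3 and pays 1/3·322 + 2/3·265 = 284. Off-path (collateral) belief 0 gives 0·322 + 1·265 = 265.
Creditworthy: no collateral gives 284 − 0 = 284; collateral gives 265 − 19 = 246. Stays. ✓
Subprime: no collateral gives 284 − 0 = 284; collateral gives 265 − 91 = 174. Stays. ✓
Beliefs are Bayes-consistent on-path and both types best-respond.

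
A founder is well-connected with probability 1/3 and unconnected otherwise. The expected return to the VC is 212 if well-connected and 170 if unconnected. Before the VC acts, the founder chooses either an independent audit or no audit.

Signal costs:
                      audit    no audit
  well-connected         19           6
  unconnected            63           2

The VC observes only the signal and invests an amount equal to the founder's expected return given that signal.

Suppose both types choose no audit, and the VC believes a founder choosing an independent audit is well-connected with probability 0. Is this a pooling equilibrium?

Yes

At the pooled signal (no audit) the VC holds the prior 1/3 and pays 1/3·212 + 2/3·170 = 184. Off-path (audit) belief 0 gives 0·212 + 1·170 = 170.
Well-connected: no audit gives 184 − 6 = 178; audit gives 170 − 19 = 151. Stays. ✓
Unconnected: no audit gives 184 − 2 = 182; audit gives 170 − 63 = 107. Stays. ✓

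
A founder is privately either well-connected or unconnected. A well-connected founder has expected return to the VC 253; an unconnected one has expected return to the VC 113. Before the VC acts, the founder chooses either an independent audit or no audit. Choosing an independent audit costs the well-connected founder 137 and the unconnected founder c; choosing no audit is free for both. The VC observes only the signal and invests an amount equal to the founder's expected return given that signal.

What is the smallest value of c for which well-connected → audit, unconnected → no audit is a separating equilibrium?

140

Under separation: audit → well-connected (pays 253); no audit → unconnected (pays 113).
Well-connected: 253 − 137 = 116 ≥ 113 − 0 = 113. Holds regardless of c. ✓
Unconnected: 113 − 0 ≥ 253 − c, so c ≥ 253 − 113 = 140.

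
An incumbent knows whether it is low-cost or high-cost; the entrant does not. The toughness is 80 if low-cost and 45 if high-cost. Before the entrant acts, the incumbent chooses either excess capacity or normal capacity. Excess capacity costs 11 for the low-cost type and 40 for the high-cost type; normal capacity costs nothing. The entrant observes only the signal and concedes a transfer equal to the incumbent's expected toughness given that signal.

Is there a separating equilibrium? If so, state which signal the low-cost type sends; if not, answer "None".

Try low-cost → excess capacity, high-cost → normal capacity:
  Under separation the entrant infers type exactly: excess capacity → low-cost (pays 80), normal capacity → high-cost (pays 45).
  Low-cost: excess capacity gives 80 − 11 = 69; normal capacity gives 45 − 0 = 45. No deviation. ✓
  High-cost: normal capacity gives 45 − 0 = 45; excess capacity gives 80 − 40 = 40. No deviation. ✓
Both hold — the low-cost type sends excess capacity.

excess capacity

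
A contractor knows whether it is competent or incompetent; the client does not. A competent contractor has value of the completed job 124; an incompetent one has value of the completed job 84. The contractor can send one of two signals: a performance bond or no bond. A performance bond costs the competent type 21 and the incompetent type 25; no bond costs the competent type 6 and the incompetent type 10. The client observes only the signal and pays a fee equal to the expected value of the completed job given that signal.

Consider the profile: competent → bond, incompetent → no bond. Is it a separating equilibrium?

No

If types separate, bond earns payment 124 and no bond earns 84.
Competent: bond gives 124 − 21 = 103; no bond gives 84 − 6 = 78. No deviation. ✓
Incompetent: no bond gives 84 − 10 = 74; bond gives 124 − 25 = 99. Would deviate. ✗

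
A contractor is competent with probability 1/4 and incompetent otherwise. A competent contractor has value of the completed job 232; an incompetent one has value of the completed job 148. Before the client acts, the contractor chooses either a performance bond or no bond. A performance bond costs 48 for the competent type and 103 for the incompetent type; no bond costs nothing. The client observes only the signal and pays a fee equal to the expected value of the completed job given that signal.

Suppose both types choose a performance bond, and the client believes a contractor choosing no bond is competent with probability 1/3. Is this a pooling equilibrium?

No

On the equilibrium path (bond) the client holds the prior 1/4 and pays 1/4·232 + 3/4·148 = 169. Off-path (no bond) belief 1/3 gives 1/3·232 + 2/3·148 = 176.
Competent: bond gives 169 − 48 = 121; no bond gives 176 − 0 = 176. Deviates. ✗
Incompetent: bond gives 169 − 103 = 66; no bond gives 176 − 0 = 176. Deviates. ✗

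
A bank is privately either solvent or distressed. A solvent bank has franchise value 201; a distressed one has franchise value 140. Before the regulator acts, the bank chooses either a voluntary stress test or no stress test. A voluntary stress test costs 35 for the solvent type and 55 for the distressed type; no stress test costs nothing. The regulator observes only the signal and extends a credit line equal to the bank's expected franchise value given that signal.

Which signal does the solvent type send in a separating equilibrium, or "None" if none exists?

Try solvent → stress test, distressed → no stress test:
  If types separate, stress test earns payment 201 and no stress test earns 140.
  Solvent: stress test gives 201 − 35 = 166; no stress test gives 140 − 0 = 140. No deviation. ✓
  Distressed: no stress test gives 140 − 0 = 140; stress test gives 201 − 55 = 146. Would deviate. ✗
Try solvent → no stress test, distressed → stress test:
  If types separate, no stress test earns payment 201 and stress test earns 140.
  Solvent: no stress test gives 201 − 0 = 201; stress test gives 140 − 35 = 105. No deviation. ✓
  Distressed: stress test gives 140 − 55 = 85; no stress test gives 201 − 0 = 201. Would deviate. ✗
Neither assignment is incentive-compatible.

None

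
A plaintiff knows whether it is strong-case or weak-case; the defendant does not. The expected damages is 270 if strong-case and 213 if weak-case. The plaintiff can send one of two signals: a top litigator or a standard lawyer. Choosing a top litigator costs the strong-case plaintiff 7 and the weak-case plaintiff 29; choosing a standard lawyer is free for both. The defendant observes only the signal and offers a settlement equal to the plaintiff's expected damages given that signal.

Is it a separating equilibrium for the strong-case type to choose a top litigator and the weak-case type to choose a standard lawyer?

No

If types separate, top litigator earns payment 270 and standard lawyer earns 213.
Strong-case: top litigator gives 270 − 7 = 263; standard lawyer gives 213 − 0 = 213. No deviation. ✓
Weak-case: standard lawyer gives 213 − 0 = 213; top litigator gives 270 − 29 = 241. Would deviate. ✗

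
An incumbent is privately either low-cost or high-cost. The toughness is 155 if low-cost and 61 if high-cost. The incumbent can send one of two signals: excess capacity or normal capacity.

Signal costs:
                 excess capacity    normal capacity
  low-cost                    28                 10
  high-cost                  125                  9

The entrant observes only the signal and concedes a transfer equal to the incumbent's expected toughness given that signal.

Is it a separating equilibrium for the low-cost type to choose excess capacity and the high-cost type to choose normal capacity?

If types separate, excess capacity earns payment 155 and normal capacity earns 61.
Low-cost: excess capacity gives 155 − 28 = 127; normal capacity gives 61 − 10 = 51. No deviation. ✓
High-cost: normal capacity gives 61 − 9 = 52; excess capacity gives 155 − 125 = 30. No deviation. ✓
Both incentive constraints hold.

Yes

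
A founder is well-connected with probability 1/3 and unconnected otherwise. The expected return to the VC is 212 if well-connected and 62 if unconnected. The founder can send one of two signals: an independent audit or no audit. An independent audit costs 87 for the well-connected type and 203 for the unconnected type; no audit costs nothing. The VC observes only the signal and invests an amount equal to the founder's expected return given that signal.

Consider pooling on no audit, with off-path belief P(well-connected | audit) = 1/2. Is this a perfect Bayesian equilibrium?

Yes

At the pooled signal (no audit) the VC holds the prior 1/3 and pays 1/3·212 + 2/3·62 = 112. Off-path (audit) belief 1/2 gives 1/2·212 + 1/2·62 = 137.
Well-connected: no audit gives 112 − 0 = 112; audit gives 137 − 87 = 50. Stays. ✓
Unconnected: no audit gives 112 − 0 = 112; audit gives 137 − 203 = -66. Stays. ✓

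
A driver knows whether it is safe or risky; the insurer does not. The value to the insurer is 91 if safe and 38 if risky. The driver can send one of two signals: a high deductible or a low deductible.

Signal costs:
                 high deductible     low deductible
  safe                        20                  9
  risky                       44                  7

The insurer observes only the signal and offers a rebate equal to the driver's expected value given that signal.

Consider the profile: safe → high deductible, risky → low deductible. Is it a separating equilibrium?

Under separation the insurer infers type exactly: high deductible → safe (pays 91), low deductible → risky (pays 38).
Safe: high deductible gives 91 − 20 = 71; low deductible gives 38 − 9 = 29. No deviation. ✓
Risky: low deductible gives 38 − 7 = 31; high deductible gives 91 − 44 = 47. Would deviate. ✗

No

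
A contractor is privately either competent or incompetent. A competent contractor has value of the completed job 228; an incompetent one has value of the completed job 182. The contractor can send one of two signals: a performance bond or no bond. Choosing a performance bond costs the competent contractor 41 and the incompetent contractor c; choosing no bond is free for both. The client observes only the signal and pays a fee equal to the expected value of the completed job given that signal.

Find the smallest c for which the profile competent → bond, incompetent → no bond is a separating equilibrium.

Under separation: bond → competent (pays 228); no bond → incompetent (pays 182).
Competent: 228 − 41 = 187 ≥ 182 − 0 = 182. Holds regardless of c. ✓
Incompetent: 182 − 0 ≥ 228 − c, so c ≥ 228 − 182 = 46.

46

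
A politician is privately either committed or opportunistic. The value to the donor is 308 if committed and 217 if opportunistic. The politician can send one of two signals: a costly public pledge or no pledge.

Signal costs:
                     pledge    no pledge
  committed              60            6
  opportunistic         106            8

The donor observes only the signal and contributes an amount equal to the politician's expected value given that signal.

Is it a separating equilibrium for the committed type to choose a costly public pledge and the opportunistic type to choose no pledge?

If types separate, pledge earns payment 308 and no pledge earns 217.
Committed: pledge gives 308 − 60 = 248; no pledge gives 217 − 6 = 211. No deviation. ✓
Opportunistic: no pledge gives 217 − 8 = 209; pledge gives 308 − 106 = 202. No deviation. ✓
Both incentive constraints hold.

Yes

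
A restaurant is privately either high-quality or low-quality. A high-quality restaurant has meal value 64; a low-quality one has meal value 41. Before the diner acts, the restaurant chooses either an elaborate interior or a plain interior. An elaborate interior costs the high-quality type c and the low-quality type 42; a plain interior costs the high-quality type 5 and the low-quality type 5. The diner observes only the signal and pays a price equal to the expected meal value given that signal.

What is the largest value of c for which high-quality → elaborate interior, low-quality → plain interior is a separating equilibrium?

Under separation: elaborate interior → high-quality (pays 64); plain interior → low-quality (pays 41).
Low-quality: 41 − 5 = 36 ≥ 64 − 42 = 22. Holds regardless of c. ✓
High-quality: 64 − c ≥ 41 − 5, so c ≤ 64 − 36 = 28.

28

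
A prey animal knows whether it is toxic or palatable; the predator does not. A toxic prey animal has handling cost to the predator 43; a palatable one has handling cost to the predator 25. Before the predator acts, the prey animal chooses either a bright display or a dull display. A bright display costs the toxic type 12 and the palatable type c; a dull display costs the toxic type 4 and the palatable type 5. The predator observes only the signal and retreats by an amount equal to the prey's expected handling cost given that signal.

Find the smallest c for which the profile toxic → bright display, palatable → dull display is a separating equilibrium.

23

Under separation: bright display → toxic (pays 43); dull display → palatable (pays 25).
Toxic: 43 − 12 = 31 ≥ 25 − 4 = 21. Holds regardless of c. ✓
Palatable: 25 − 5 ≥ 43 − c, so c ≥ 43 − 20 = 23.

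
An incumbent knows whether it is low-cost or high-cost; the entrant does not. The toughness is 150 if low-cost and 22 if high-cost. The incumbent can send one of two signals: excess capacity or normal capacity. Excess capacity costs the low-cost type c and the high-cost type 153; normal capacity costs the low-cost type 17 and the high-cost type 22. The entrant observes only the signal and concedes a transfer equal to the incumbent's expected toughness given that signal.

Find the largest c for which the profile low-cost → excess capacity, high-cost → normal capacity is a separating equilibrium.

Under separation: excess capacity → low-cost (pays 150); normal capacity → high-cost (pays 22).
High-cost: 22 − 22 = 0 ≥ 150 − 153 = -3. Holds regardless of c. ✓
Low-cost: 150 − c ≥ 22 − 17, so c ≤ 150 − 5 = 145.

145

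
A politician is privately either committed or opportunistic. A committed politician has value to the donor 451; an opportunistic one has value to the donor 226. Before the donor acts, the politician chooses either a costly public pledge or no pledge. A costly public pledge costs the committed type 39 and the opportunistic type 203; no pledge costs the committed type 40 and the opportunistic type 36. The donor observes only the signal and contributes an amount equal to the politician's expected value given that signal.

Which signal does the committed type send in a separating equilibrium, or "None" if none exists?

None

Try committed → pledge, opportunistic → no pledge:
  Under separation the donor infers type exactly: pledge → committed (pays 451), no pledge → opportunistic (pays 226).
  Committed: pledge gives 451 − 39 = 412; no pledge gives 226 − 40 = 186. No deviation. ✓
  Opportunistic: no pledge gives 226 − 36 = 190; pledge gives 451 − 203 = 248. Would deviate. ✗
Try committed → no pledge, opportunistic → pledge:
  Under separation the donor infers type exactly: no pledge → committed (pays 451), pledge → opportunistic (pays 226).
  Committed: no pledge gives 451 − 40 = 411; pledge gives 226 − 39 = 187. No deviation. ✓
  Opportunistic: pledge gives 226 − 203 = 23; no pledge gives 451 − 36 = 415. Would deviate. ✗
Neither assignment is incentive-compatible.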